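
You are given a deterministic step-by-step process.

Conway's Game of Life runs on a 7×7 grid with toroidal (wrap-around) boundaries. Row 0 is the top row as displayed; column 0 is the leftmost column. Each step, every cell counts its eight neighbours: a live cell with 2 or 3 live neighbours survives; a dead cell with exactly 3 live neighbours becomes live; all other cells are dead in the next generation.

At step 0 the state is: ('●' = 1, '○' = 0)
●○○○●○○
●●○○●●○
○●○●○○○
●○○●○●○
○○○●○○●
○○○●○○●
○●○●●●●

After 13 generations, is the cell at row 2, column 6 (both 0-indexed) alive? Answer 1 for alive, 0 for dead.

t=0: ●○○○●○○
●●○○●●○
○●○●○○○
●○○●○●○
○○○●○○●
○○○●○○●
○●○●●●●
t=1: ○○●○○○○
●●●●●●●
○●○●○●○
●○○●○○●
●○●●○●●
○○○●○○●
○○●●○○●
t=2: ○○○○○○○
●○○○○●●
○○○○○○○
○○○●○○○
○●●●○●○
○●○○○○○
○○●●○○○
t=3: ○○○○○○●
○○○○○○●
○○○○○○●
○○○●●○○
○●○●●○○
○●○○●○○
○○●○○○○
t=4: ○○○○○○○
●○○○○●●
○○○○○●○
○○●●●●○
○○○○○●○
○●○○●○○
○○○○○○○
t=5: ○○○○○○●
○○○○○●●
○○○●○○○
○○○●○●●
○○●○○●○
○○○○○○○
○○○○○○○
t=6: ○○○○○●●
○○○○○●●
○○○○○○○
○○●●○●●
○○○○●●●
○○○○○○○
○○○○○○○
t=7: ○○○○○●●
○○○○○●●
○○○○●○○
○○○●○○●
○○○●●○●
○○○○○●○
○○○○○○○
t=8: ○○○○○●●
○○○○●○●
○○○○●○●
○○○●○○○
○○○●●○●
○○○○●●○
○○○○○●●
t=9: ●○○○●○○
●○○○●○●
○○○●●○○
○○○●○○○
○○○●○○○
○○○●○○○
○○○○○○○
t=10: ●○○○○●●
●○○○●○●
○○○●●●○
○○●●○○○
○○●●●○○
○○○○○○○
○○○○○○○
t=11: ●○○○○●○
●○○●○○○
○○●○○●●
○○○○○●○
○○●○●○○
○○○●○○○
○○○○○○●
t=12: ●○○○○○○
●●○○●●○
○○○○●●●
○○○●●●●
○○○●●○○
○○○●○○○
○○○○○○●
t=13: ●●○○○●○
●●○○●○○
○○○○○○○
○○○○○○●
○○●○○○○
○○○●●○○
○○○○○○○

0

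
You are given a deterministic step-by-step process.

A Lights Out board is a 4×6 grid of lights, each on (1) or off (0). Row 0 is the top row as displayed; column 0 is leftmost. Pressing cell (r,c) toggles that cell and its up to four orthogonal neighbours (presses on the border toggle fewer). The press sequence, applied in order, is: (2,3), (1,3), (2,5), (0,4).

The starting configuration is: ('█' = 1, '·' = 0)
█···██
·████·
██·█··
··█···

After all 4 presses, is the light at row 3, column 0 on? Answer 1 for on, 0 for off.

t=0: █···██
·████·
██·█··
··█···
t=1: █···██
·██·█·
███·█·
··██··
t=2: █··███
·█·█··
█████·
··██··
t=3: █··███
·█·█·█
████·█
··██·█
t=4: █·····
·█·███
████·█
··██·█

0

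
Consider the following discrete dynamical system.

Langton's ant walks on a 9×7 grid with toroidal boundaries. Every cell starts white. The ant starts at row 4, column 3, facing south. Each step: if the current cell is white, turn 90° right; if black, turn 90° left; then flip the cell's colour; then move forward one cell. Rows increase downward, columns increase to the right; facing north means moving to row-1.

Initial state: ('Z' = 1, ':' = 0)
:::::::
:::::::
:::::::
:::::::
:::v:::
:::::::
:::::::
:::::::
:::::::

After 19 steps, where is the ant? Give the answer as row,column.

3,5

k=0  :::::::
:::::::
:::::::
:::::::
:::v:::
:::::::
:::::::
:::::::
:::::::
k=1  :::::::
:::::::
:::::::
:::::::
::<Z:::
:::::::
:::::::
:::::::
:::::::
k=2  :::::::
:::::::
:::::::
::^::::
::ZZ:::
:::::::
:::::::
:::::::
:::::::
k=3  :::::::
:::::::
:::::::
::Z>:::
::ZZ:::
:::::::
:::::::
:::::::
:::::::
k=4  :::::::
:::::::
:::::::
::ZZ:::
::Zv:::
:::::::
:::::::
:::::::
:::::::
k=5  :::::::
:::::::
:::::::
::ZZ:::
::Z:>::
:::::::
:::::::
:::::::
:::::::
k=6  :::::::
:::::::
:::::::
::ZZ:::
::Z:Z::
::::v::
:::::::
:::::::
:::::::
k=7  :::::::
:::::::
:::::::
::ZZ:::
::Z:Z::
:::<Z::
:::::::
:::::::
:::::::
k=8  :::::::
:::::::
:::::::
::ZZ:::
::Z^Z::
:::ZZ::
:::::::
:::::::
:::::::
k=9  :::::::
:::::::
:::::::
::ZZ:::
::ZZ>::
:::ZZ::
:::::::
:::::::
:::::::
k=10  :::::::
:::::::
:::::::
::ZZ^::
::ZZ:::
:::ZZ::
:::::::
:::::::
:::::::
k=11  :::::::
:::::::
:::::::
::ZZZ>:
::ZZ:::
:::ZZ::
:::::::
:::::::
:::::::
k=12  :::::::
:::::::
:::::::
::ZZZZ:
::ZZ:v:
:::ZZ::
:::::::
:::::::
:::::::
k=13  :::::::
:::::::
:::::::
::ZZZZ:
::ZZ<Z:
:::ZZ::
:::::::
:::::::
:::::::
k=14  :::::::
:::::::
:::::::
::ZZ^Z:
::ZZZZ:
:::ZZ::
:::::::
:::::::
:::::::
k=15  :::::::
:::::::
:::::::
::Z<:Z:
::ZZZZ:
:::ZZ::
:::::::
:::::::
:::::::
k=16  :::::::
:::::::
:::::::
::Z::Z:
::ZvZZ:
:::ZZ::
:::::::
:::::::
:::::::
k=17  :::::::
:::::::
:::::::
::Z::Z:
::Z:>Z:
:::ZZ::
:::::::
:::::::
:::::::
k=18  :::::::
:::::::
:::::::
::Z:^Z:
::Z::Z:
:::ZZ::
:::::::
:::::::
:::::::
k=19  :::::::
:::::::
:::::::
::Z:Z>:
::Z::Z:
:::ZZ::
:::::::
:::::::
:::::::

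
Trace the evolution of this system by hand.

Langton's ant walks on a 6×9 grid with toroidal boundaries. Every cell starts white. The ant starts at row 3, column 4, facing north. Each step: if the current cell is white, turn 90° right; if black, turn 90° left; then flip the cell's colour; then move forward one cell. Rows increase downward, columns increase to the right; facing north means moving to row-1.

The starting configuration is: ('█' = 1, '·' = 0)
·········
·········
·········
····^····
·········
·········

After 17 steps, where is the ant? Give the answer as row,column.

k=0  ·········
·········
·········
····^····
·········
·········
k=1  ·········
·········
·········
····█>···
·········
·········
k=2  ·········
·········
·········
····██···
·····v···
·········
k=3  ·········
·········
·········
····██···
····<█···
·········
k=4  ·········
·········
·········
····^█···
····██···
·········
k=5  ·········
·········
·········
···<·█···
····██···
·········
k=6  ·········
·········
···^·····
···█·█···
····██···
·········
k=7  ·········
·········
···█>····
···█·█···
····██···
·········
k=8  ·········
·········
···██····
···█v█···
····██···
·········
k=9  ·········
·········
···██····
···<██···
····██···
·········
k=10  ·········
·········
···██····
····██···
···v██···
·········
k=11  ·········
·········
···██····
····██···
··<███···
·········
k=12  ·········
·········
···██····
··^·██···
··████···
·········
k=13  ·········
·········
···██····
··█>██···
··████···
·········
k=14  ·········
·········
···██····
··████···
··█v██···
·········
k=15  ·········
·········
···██····
··████···
··█·>█···
·········
k=16  ·········
·········
···██····
··██^█···
··█··█···
·········
k=17  ·········
·········
···██····
··█<·█···
··█··█···
·········

3,3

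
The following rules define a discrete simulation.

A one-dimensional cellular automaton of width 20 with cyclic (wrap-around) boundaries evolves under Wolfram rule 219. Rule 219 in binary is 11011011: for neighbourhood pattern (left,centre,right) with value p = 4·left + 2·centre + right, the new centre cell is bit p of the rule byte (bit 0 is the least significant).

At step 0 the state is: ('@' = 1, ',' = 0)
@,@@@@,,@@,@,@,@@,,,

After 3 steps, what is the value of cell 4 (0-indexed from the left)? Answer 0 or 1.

1

0) @,@@@@,,@@,@,@,@@,,,
1) ,,@@@@@@@@,,,,,@@@@@
2) @@@@@@@@@@@@@@@@@@@@
3) @@@@@@@@@@@@@@@@@@@@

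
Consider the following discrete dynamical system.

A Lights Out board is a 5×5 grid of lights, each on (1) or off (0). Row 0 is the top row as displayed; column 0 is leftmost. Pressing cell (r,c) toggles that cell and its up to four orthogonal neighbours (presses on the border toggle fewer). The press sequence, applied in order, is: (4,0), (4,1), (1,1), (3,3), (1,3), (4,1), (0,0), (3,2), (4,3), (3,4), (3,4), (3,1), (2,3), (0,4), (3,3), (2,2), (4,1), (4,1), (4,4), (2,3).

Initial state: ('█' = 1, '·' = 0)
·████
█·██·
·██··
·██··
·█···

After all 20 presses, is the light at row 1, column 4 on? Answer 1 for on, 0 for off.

k=0  ·████
█·██·
·██··
·██··
·█···
k=1  ·████
█·██·
·██··
███··
█····
k=2  ·████
█·██·
·██··
█·█··
·██··
k=3  ··███
·█·█·
··█··
█·█··
·██··
k=4  ··███
·█·█·
··██·
█··██
·███·
k=5  ··█·█
·██·█
··█··
█··██
·███·
k=6  ··█·█
·██·█
··█··
██·██
█··█·
k=7  ███·█
███·█
··█··
██·██
█··█·
k=8  ███·█
███·█
·····
█·█·█
█·██·
k=9  ███·█
███·█
·····
█·███
█···█
k=10  ███·█
███·█
····█
█·█··
█····
k=11  ███·█
███·█
·····
█·███
█···█
k=12  ███·█
███·█
·█···
·█·██
██··█
k=13  ███·█
█████
·████
·█··█
██··█
k=14  ████·
████·
·████
·█··█
██··█
k=15  ████·
████·
·██·█
·███·
██·██
k=16  ████·
██·█·
···██
·█·█·
██·██
k=17  ████·
██·█·
···██
···█·
··███
k=18  ████·
██·█·
···██
·█·█·
██·██
k=19  ████·
██·█·
···██
·█·██
██···
k=20  ████·
██···
··█··
·█··█
██···

0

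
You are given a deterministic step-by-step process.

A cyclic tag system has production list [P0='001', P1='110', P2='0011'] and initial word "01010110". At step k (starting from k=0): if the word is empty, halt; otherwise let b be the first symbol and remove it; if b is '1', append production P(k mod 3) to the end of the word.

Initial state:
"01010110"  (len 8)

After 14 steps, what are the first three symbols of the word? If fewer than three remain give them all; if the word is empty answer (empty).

step 0: "01010110"  (len 8)
step 1: "1010110"  (len 7)
step 2: "010110110"  (len 9)
step 3: "10110110"  (len 8)
step 4: "0110110001"  (len 10)
step 5: "110110001"  (len 9)
step 6: "101100010011"  (len 12)
step 7: "01100010011001"  (len 14)
step 8: "1100010011001"  (len 13)
step 9: "1000100110010011"  (len 16)
step 10: "000100110010011001"  (len 18)
step 11: "00100110010011001"  (len 17)
step 12: "0100110010011001"  (len 16)
step 13: "100110010011001"  (len 15)
step 14: "00110010011001110"  (len 17)

001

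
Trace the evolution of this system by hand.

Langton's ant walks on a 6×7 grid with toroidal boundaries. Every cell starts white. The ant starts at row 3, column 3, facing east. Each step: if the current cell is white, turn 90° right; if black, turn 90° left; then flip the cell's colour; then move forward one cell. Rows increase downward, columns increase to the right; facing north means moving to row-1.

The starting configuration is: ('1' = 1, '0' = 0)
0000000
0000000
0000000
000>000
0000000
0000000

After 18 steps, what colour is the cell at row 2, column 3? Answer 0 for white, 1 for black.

[0] 0000000
0000000
0000000
000>000
0000000
0000000
[1] 0000000
0000000
0000000
0001000
000v000
0000000
[2] 0000000
0000000
0000000
0001000
00<1000
0000000
[3] 0000000
0000000
0000000
00^1000
0011000
0000000
[4] 0000000
0000000
0000000
001>000
0011000
0000000
[5] 0000000
0000000
000^000
0010000
0011000
0000000
[6] 0000000
0000000
0001>00
0010000
0011000
0000000
[7] 0000000
0000000
0001100
0010v00
0011000
0000000
[8] 0000000
0000000
0001100
001<100
0011000
0000000
[9] 0000000
0000000
000^100
0011100
0011000
0000000
[10] 0000000
0000000
00<0100
0011100
0011000
0000000
[11] 0000000
00^0000
0010100
0011100
0011000
0000000
[12] 0000000
001>000
0010100
0011100
0011000
0000000
[13] 0000000
0011000
001v100
0011100
0011000
0000000
[14] 0000000
0011000
00<1100
0011100
0011000
0000000
[15] 0000000
0011000
0001100
00v1100
0011000
0000000
[16] 0000000
0011000
0001100
000>100
0011000
0000000
[17] 0000000
0011000
000^100
0000100
0011000
0000000
[18] 0000000
0011000
00<0100
0000100
0011000
0000000

0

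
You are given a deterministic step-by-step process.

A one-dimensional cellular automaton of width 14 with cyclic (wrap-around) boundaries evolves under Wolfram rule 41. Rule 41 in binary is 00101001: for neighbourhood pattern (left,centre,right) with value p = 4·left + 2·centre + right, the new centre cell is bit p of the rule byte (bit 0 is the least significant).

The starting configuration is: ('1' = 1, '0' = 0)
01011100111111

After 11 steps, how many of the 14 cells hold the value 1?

7

0) 01011100111111
1) 10110000100000
2) 01100110001110
3) 01000100101000
4) 00010000010011
5) 01000111000010
6) 00010100011000
7) 11001001010011
8) 00000000100010
9) 11111110001000
10) 10000000100010
11) 00111110001001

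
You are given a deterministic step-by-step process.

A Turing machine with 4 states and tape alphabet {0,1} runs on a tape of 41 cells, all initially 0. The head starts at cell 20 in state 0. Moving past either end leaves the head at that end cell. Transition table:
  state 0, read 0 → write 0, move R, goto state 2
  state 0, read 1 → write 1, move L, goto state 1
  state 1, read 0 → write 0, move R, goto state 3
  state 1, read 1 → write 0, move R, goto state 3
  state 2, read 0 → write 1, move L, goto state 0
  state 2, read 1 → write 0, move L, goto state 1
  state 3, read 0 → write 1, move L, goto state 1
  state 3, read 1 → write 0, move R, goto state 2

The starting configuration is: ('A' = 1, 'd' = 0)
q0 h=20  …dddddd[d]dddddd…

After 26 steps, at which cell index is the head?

0) q0 h=20  …dddddd[d]dddddd…
1) q2 h=21  …dddddd[d]dddddd…
2) q0 h=20  …dddddd[d]Addddd…
3) q2 h=21  …dddddd[A]dddddd…
4) q1 h=20  …dddddd[d]dddddd…
5) q3 h=21  …dddddd[d]dddddd…
6) q1 h=20  …dddddd[d]Addddd…
7) q3 h=21  …dddddd[A]dddddd…
8) q2 h=22  …dddddd[d]dddddd…
9) q0 h=21  …dddddd[d]Addddd…
10) q2 h=22  …dddddd[A]dddddd…
11) q1 h=21  …dddddd[d]dddddd…
12) q3 h=22  …dddddd[d]dddddd…
13) q1 h=21  …dddddd[d]Addddd…
14) q3 h=22  …dddddd[A]dddddd…
15) q2 h=23  …dddddd[d]dddddd…
16) q0 h=22  …dddddd[d]Addddd…
17) q2 h=23  …dddddd[A]dddddd…
18) q1 h=22  …dddddd[d]dddddd…
19) q3 h=23  …dddddd[d]dddddd…
20) q1 h=22  …dddddd[d]Addddd…
21) q3 h=23  …dddddd[A]dddddd…
22) q2 h=24  …dddddd[d]dddddd…
23) q0 h=23  …dddddd[d]Addddd…
24) q2 h=24  …dddddd[A]dddddd…
25) q1 h=23  …dddddd[d]dddddd…
26) q3 h=24  …dddddd[d]dddddd…

24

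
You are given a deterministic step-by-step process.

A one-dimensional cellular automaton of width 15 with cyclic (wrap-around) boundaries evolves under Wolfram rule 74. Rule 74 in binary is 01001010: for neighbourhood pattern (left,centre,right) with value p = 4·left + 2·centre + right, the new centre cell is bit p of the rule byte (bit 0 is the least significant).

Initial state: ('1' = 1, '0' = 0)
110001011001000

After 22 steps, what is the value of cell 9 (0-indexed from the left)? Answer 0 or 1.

gen 0: 110001011001000
gen 1: 110010011010001
gen 2: 010100111000011
gen 3: 000001101000111
gen 4: 000011100001101
gen 5: 000110100011100
gen 6: 001110000110100
gen 7: 011010001110000
gen 8: 111000011010000
gen 9: 101000111000001
gen 10: 100001101000011
gen 11: 100011100000110
gen 12: 000110100001110
gen 13: 001110000011010
gen 14: 011010000111000
gen 15: 111000001101000
gen 16: 101000011100001
gen 17: 100000110100011
gen 18: 100001110000110
gen 19: 000011010001110
gen 20: 000111000011010
gen 21: 001101000111000
gen 22: 011100001101000

1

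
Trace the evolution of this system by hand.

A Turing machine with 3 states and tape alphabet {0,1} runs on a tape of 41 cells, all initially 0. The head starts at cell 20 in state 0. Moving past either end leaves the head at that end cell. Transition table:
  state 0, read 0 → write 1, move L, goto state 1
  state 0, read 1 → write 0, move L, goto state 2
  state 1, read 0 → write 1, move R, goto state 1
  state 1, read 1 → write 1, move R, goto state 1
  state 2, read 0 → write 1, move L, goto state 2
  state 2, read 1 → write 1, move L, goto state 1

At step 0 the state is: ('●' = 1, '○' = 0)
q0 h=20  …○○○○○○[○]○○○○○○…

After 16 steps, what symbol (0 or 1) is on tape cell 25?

[0] q0 h=20  …○○○○○○[○]○○○○○○…
[1] q1 h=19  …○○○○○○[○]●○○○○○…
[2] q1 h=20  …○○○○○●[●]○○○○○○…
[3] q1 h=21  …○○○○●●[○]○○○○○○…
[4] q1 h=22  …○○○●●●[○]○○○○○○…
[5] q1 h=23  …○○●●●●[○]○○○○○○…
[6] q1 h=24  …○●●●●●[○]○○○○○○…
[7] q1 h=25  …●●●●●●[○]○○○○○○…
[8] q1 h=26  …●●●●●●[○]○○○○○○…
[9] q1 h=27  …●●●●●●[○]○○○○○○…
[10] q1 h=28  …●●●●●●[○]○○○○○○…
[11] q1 h=29  …●●●●●●[○]○○○○○○…
[12] q1 h=30  …●●●●●●[○]○○○○○○…
[13] q1 h=31  …●●●●●●[○]○○○○○○…
[14] q1 h=32  …●●●●●●[○]○○○○○○…
[15] q1 h=33  …●●●●●●[○]○○○○○○…
[16] q1 h=34  …●●●●●●[○]○○○○○○|

1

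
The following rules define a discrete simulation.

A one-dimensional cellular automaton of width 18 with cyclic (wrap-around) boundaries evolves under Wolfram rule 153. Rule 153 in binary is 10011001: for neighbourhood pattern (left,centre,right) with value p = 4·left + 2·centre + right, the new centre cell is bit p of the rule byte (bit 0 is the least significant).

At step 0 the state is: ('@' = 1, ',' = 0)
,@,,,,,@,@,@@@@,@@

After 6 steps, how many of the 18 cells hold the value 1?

10

0) ,@,,,,,@,@,@@@@,@@
1) ,,@@@@,,,,,@@@,,@,
2) @,@@@,@@@@,@@,@,,@
3) ,,@@,,@@@,,@,,,@,@
4) @,@,@,@@,@,,@@,,,,
5) ,,,,,,@,,,@,@,@@@,
6) @@@@@,,@@,,,,,@@,@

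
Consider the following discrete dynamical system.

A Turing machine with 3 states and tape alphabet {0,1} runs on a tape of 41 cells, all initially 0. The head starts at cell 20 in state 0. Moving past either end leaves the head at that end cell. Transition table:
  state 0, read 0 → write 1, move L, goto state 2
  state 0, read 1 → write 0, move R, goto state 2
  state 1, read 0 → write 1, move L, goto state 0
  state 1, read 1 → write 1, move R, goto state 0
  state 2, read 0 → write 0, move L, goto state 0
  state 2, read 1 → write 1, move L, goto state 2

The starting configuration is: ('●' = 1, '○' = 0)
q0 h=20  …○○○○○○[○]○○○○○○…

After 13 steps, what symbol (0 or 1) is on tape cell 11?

k=0  q0 h=20  …○○○○○○[○]○○○○○○…
k=1  q2 h=19  …○○○○○○[○]●○○○○○…
k=2  q0 h=18  …○○○○○○[○]○●○○○○…
k=3  q2 h=17  …○○○○○○[○]●○●○○○…
k=4  q0 h=16  …○○○○○○[○]○●○●○○…
k=5  q2 h=15  …○○○○○○[○]●○●○●○…
k=6  q0 h=14  …○○○○○○[○]○●○●○●…
k=7  q2 h=13  …○○○○○○[○]●○●○●○…
k=8  q0 h=12  …○○○○○○[○]○●○●○●…
k=9  q2 h=11  …○○○○○○[○]●○●○●○…
k=10  q0 h=10  …○○○○○○[○]○●○●○●…
k=11  q2 h= 9  …○○○○○○[○]●○●○●○…
k=12  q0 h= 8  …○○○○○○[○]○●○●○●…
k=13  q2 h= 7  …○○○○○○[○]●○●○●○…

0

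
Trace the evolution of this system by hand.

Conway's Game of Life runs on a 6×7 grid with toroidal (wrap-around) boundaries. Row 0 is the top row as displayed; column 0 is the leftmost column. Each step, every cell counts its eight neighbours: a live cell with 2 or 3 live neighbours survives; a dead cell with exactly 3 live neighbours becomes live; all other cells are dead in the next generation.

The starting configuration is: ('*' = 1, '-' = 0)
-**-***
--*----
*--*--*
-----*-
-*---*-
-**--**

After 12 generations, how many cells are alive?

18

[0] -**-***
--*----
*--*--*
-----*-
-*---*-
-**--**
[1] ----*-*
--*-*--
------*
*---**-
***-**-
---*---
[2] ----**-
---*---
---**-*
*--**--
***--*-
****--*
[3] **--***
---*---
--*--*-
*------
-----*-
---*---
[4] *-*****
****---
-------
------*
-------
*------
[5] ----**-
*----*-
***----
-------
-------
**-***-
[6] **-*---
*---**-
**----*
-*-----
----*--
---*-**
[7] ****---
--*-**-
-*---**
-*-----
----**-
*-**-**
[8] *------
----**-
***-***
*---*-*
******-
*----*-
[9] ----**-
---**--
-*-----
-------
--**---
*-**-*-
[10] --*--**
---***-
-------
--*----
-****--
-**--**
[11] ***----
---****
---**--
-**----
*---**-
------*
[12] *****--
**---**
-------
-**--*-
**---**
-----**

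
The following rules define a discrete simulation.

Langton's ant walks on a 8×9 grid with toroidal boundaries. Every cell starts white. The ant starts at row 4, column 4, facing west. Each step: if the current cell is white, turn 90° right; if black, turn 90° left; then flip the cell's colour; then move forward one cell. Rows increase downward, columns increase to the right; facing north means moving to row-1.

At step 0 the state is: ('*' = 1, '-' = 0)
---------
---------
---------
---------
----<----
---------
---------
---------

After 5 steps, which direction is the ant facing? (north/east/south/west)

gen 0: ---------
---------
---------
---------
----<----
---------
---------
---------
gen 1: ---------
---------
---------
----^----
----*----
---------
---------
---------
gen 2: ---------
---------
---------
----*>---
----*----
---------
---------
---------
gen 3: ---------
---------
---------
----**---
----*v---
---------
---------
---------
gen 4: ---------
---------
---------
----**---
----<*---
---------
---------
---------
gen 5: ---------
---------
---------
----**---
-----*---
----v----
---------
---------

south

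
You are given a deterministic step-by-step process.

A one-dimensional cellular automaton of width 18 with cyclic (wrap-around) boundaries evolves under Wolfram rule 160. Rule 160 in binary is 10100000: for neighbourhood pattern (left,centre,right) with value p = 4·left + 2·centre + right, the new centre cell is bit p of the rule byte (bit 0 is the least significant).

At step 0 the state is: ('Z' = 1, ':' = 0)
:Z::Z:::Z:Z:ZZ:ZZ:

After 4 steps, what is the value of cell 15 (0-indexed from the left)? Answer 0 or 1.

[0] :Z::Z:::Z:Z:ZZ:ZZ:
[1] :::::::::Z:Z::Z:::
[2] ::::::::::Z:::::::
[3] ::::::::::::::::::
[4] ::::::::::::::::::

0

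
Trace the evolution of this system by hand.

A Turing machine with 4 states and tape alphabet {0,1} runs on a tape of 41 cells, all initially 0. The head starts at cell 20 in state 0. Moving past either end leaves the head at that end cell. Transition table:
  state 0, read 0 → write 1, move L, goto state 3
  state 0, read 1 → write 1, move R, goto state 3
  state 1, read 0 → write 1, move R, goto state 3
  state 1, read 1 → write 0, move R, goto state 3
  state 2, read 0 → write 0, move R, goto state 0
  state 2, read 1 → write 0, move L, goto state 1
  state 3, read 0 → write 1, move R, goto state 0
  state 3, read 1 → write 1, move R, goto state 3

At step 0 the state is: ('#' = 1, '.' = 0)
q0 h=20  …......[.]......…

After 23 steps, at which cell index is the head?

31

gen 0: q0 h=20  …......[.]......…
gen 1: q3 h=19  …......[.]#.....…
gen 2: q0 h=20  ….....#[#]......…
gen 3: q3 h=21  …....##[.]......…
gen 4: q0 h=22  …...###[.]......…
gen 5: q3 h=21  …....##[#]#.....…
gen 6: q3 h=22  …...###[#]......…
gen 7: q3 h=23  …..####[.]......…
gen 8: q0 h=24  ….#####[.]......…
gen 9: q3 h=23  …..####[#]#.....…
gen 10: q3 h=24  ….#####[#]......…
gen 11: q3 h=25  …######[.]......…
gen 12: q0 h=26  …######[.]......…
gen 13: q3 h=25  …######[#]#.....…
gen 14: q3 h=26  …######[#]......…
gen 15: q3 h=27  …######[.]......…
gen 16: q0 h=28  …######[.]......…
gen 17: q3 h=27  …######[#]#.....…
gen 18: q3 h=28  …######[#]......…
gen 19: q3 h=29  …######[.]......…
gen 20: q0 h=30  …######[.]......…
gen 21: q3 h=29  …######[#]#.....…
gen 22: q3 h=30  …######[#]......…
gen 23: q3 h=31  …######[.]......…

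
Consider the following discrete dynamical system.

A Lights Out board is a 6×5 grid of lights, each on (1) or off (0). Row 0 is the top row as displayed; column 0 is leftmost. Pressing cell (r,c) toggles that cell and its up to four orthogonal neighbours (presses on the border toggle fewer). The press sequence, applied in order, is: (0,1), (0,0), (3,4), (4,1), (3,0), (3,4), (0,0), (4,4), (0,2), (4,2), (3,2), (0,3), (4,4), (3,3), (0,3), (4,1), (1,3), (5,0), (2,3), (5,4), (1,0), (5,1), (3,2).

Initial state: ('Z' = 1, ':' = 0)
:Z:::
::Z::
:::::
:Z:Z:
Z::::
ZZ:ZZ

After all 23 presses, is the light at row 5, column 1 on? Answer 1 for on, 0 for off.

0) :Z:::
::Z::
:::::
:Z:Z:
Z::::
ZZ:ZZ
1) Z:Z::
:ZZ::
:::::
:Z:Z:
Z::::
ZZ:ZZ
2) :ZZ::
ZZZ::
:::::
:Z:Z:
Z::::
ZZ:ZZ
3) :ZZ::
ZZZ::
::::Z
:Z::Z
Z:::Z
ZZ:ZZ
4) :ZZ::
ZZZ::
::::Z
::::Z
:ZZ:Z
Z::ZZ
5) :ZZ::
ZZZ::
Z:::Z
ZZ::Z
ZZZ:Z
Z::ZZ
6) :ZZ::
ZZZ::
Z::::
ZZ:Z:
ZZZ::
Z::ZZ
7) Z:Z::
:ZZ::
Z::::
ZZ:Z:
ZZZ::
Z::ZZ
8) Z:Z::
:ZZ::
Z::::
ZZ:ZZ
ZZZZZ
Z::Z:
9) ZZ:Z:
:Z:::
Z::::
ZZ:ZZ
ZZZZZ
Z::Z:
10) ZZ:Z:
:Z:::
Z::::
ZZZZZ
Z:::Z
Z:ZZ:
11) ZZ:Z:
:Z:::
Z:Z::
Z:::Z
Z:Z:Z
Z:ZZ:
12) ZZZ:Z
:Z:Z:
Z:Z::
Z:::Z
Z:Z:Z
Z:ZZ:
13) ZZZ:Z
:Z:Z:
Z:Z::
Z::::
Z:ZZ:
Z:ZZZ
14) ZZZ:Z
:Z:Z:
Z:ZZ:
Z:ZZZ
Z:Z::
Z:ZZZ
15) ZZ:Z:
:Z:::
Z:ZZ:
Z:ZZZ
Z:Z::
Z:ZZZ
16) ZZ:Z:
:Z:::
Z:ZZ:
ZZZZZ
:Z:::
ZZZZZ
17) ZZ:::
:ZZZZ
Z:Z::
ZZZZZ
:Z:::
ZZZZZ
18) ZZ:::
:ZZZZ
Z:Z::
ZZZZZ
ZZ:::
::ZZZ
19) ZZ:::
:ZZ:Z
Z::ZZ
ZZZ:Z
ZZ:::
::ZZZ
20) ZZ:::
:ZZ:Z
Z::ZZ
ZZZ:Z
ZZ::Z
::Z::
21) :Z:::
Z:Z:Z
:::ZZ
ZZZ:Z
ZZ::Z
::Z::
22) :Z:::
Z:Z:Z
:::ZZ
ZZZ:Z
Z:::Z
ZZ:::
23) :Z:::
Z:Z:Z
::ZZZ
Z::ZZ
Z:Z:Z
ZZ:::

1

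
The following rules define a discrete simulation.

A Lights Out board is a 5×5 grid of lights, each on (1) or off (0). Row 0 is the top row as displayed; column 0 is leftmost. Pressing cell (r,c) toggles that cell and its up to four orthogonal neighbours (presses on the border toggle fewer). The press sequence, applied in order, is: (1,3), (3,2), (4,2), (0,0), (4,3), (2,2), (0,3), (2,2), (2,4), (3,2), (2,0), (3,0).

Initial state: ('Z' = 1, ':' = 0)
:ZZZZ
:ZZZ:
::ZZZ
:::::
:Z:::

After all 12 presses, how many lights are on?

13

t=0: :ZZZZ
:ZZZ:
::ZZZ
:::::
:Z:::
t=1: :ZZ:Z
:Z::Z
::Z:Z
:::::
:Z:::
t=2: :ZZ:Z
:Z::Z
::::Z
:ZZZ:
:ZZ::
t=3: :ZZ:Z
:Z::Z
::::Z
:Z:Z:
:::Z:
t=4: Z:Z:Z
ZZ::Z
::::Z
:Z:Z:
:::Z:
t=5: Z:Z:Z
ZZ::Z
::::Z
:Z:::
::Z:Z
t=6: Z:Z:Z
ZZZ:Z
:ZZZZ
:ZZ::
::Z:Z
t=7: Z::Z:
ZZZZZ
:ZZZZ
:ZZ::
::Z:Z
t=8: Z::Z:
ZZ:ZZ
::::Z
:Z:::
::Z:Z
t=9: Z::Z:
ZZ:Z:
:::Z:
:Z::Z
::Z:Z
t=10: Z::Z:
ZZ:Z:
::ZZ:
::ZZZ
::::Z
t=11: Z::Z:
:Z:Z:
ZZZZ:
Z:ZZZ
::::Z
t=12: Z::Z:
:Z:Z:
:ZZZ:
:ZZZZ
Z:::Z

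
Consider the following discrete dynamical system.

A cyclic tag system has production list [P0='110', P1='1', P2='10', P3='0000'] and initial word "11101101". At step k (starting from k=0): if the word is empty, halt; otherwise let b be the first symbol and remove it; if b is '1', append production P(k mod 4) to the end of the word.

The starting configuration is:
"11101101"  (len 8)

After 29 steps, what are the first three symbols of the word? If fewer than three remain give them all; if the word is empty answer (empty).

011

step 0: "11101101"  (len 8)
step 1: "1101101110"  (len 10)
step 2: "1011011101"  (len 10)
step 3: "01101110110"  (len 11)
step 4: "1101110110"  (len 10)
step 5: "101110110110"  (len 12)
step 6: "011101101101"  (len 12)
step 7: "11101101101"  (len 11)
step 8: "11011011010000"  (len 14)
step 9: "1011011010000110"  (len 16)
step 10: "0110110100001101"  (len 16)
step 11: "110110100001101"  (len 15)
step 12: "101101000011010000"  (len 18)
step 13: "01101000011010000110"  (len 20)
step 14: "1101000011010000110"  (len 19)
step 15: "10100001101000011010"  (len 20)
step 16: "01000011010000110100000"  (len 23)
step 17: "1000011010000110100000"  (len 22)
step 18: "0000110100001101000001"  (len 22)
step 19: "000110100001101000001"  (len 21)
step 20: "00110100001101000001"  (len 20)
step 21: "0110100001101000001"  (len 19)
step 22: "110100001101000001"  (len 18)
step 23: "1010000110100000110"  (len 19)
step 24: "0100001101000001100000"  (len 22)
step 25: "100001101000001100000"  (len 21)
step 26: "000011010000011000001"  (len 21)
step 27: "00011010000011000001"  (len 20)
step 28: "0011010000011000001"  (len 19)
step 29: "011010000011000001"  (len 18)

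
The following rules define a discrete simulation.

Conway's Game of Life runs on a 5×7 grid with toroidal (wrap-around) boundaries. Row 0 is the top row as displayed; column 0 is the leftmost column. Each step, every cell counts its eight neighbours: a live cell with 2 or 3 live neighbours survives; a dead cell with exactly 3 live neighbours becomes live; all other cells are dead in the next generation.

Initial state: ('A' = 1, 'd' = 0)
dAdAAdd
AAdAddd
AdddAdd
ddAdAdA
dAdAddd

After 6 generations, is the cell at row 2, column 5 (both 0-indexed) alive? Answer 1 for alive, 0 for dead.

gen 0: dAdAAdd
AAdAddd
AdddAdd
ddAdAdA
dAdAddd
gen 1: dAdAAdd
AAdAddd
AdAdAAA
AAAdAAd
AAdddAd
gen 2: dddAAdA
ddddddd
ddddddd
ddAdddd
dddddAd
gen 3: ddddAAd
ddddddd
ddddddd
ddddddd
dddAAAd
gen 4: dddAdAd
ddddddd
ddddddd
ddddAdd
dddAdAd
gen 5: ddddddd
ddddddd
ddddddd
ddddAdd
dddAdAd
gen 6: ddddddd
ddddddd
ddddddd
ddddAdd
ddddAdd

0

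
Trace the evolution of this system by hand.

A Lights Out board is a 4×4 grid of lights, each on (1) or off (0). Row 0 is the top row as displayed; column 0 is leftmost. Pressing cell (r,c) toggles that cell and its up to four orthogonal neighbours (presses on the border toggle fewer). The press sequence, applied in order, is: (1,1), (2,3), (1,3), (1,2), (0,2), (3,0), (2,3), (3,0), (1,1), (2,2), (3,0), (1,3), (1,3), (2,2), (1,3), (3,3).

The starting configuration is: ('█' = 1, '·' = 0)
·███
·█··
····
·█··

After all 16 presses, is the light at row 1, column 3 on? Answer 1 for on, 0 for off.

1

step 0: ·███
·█··
····
·█··
step 1: ··██
█·█·
·█··
·█··
step 2: ··██
█·██
·███
·█·█
step 3: ··█·
█···
·██·
·█·█
step 4: ····
████
·█··
·█·█
step 5: ·███
██·█
·█··
·█·█
step 6: ·███
██·█
██··
█··█
step 7: ·███
██··
████
█···
step 8: ·███
██··
·███
·█··
step 9: ··██
··█·
··██
·█··
step 10: ··██
····
·█··
·██·
step 11: ··██
····
██··
█·█·
step 12: ··█·
··██
██·█
█·█·
step 13: ··██
····
██··
█·█·
step 14: ··██
··█·
█·██
█···
step 15: ··█·
···█
█·█·
█···
step 16: ··█·
···█
█·██
█·██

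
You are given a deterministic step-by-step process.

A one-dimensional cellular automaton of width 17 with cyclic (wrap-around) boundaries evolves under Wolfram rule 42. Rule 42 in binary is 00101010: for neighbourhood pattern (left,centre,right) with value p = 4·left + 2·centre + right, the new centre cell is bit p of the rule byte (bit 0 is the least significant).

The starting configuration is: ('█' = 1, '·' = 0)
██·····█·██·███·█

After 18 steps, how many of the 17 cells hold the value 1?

7

t=0: ██·····█·██·███·█
t=1: ······█·██·██··██
t=2: ·····█·██·██··██·
t=3: ····█·██·██··██··
t=4: ···█·██·██··██···
t=5: ··█·██·██··██····
t=6: ·█·██·██··██·····
t=7: █·██·██··██······
t=8: ·██·██··██······█
t=9: ██·██··██······█·
t=10: █·██··██······█·█
t=11: ·██··██······█·██
t=12: ██··██······█·██·
t=13: █··██······█·██·█
t=14: ··██······█·██·██
t=15: ·██······█·██·██·
t=16: ██······█·██·██··
t=17: █······█·██·██··█
t=18: ······█·██·██··██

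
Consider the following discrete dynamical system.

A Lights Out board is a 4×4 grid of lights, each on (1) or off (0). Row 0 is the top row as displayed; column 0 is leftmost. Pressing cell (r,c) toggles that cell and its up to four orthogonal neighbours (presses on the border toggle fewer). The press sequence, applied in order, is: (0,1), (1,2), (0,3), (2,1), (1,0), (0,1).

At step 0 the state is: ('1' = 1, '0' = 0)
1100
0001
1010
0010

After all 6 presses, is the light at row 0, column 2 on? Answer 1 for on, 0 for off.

0

gen 0: 1100
0001
1010
0010
gen 1: 0010
0101
1010
0010
gen 2: 0000
0010
1000
0010
gen 3: 0011
0011
1000
0010
gen 4: 0011
0111
0110
0110
gen 5: 1011
1011
1110
0110
gen 6: 0101
1111
1110
0110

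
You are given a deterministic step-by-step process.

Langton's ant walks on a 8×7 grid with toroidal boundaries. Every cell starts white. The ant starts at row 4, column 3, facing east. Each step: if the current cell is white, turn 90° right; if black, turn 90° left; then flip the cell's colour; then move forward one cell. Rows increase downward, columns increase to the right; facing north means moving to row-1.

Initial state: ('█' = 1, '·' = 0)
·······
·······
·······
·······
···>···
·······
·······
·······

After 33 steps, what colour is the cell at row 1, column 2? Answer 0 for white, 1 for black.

1

step 0: ·······
·······
·······
·······
···>···
·······
·······
·······
step 1: ·······
·······
·······
·······
···█···
···v···
·······
·······
step 2: ·······
·······
·······
·······
···█···
··<█···
·······
·······
step 3: ·······
·······
·······
·······
··^█···
··██···
·······
·······
step 4: ·······
·······
·······
·······
··█>···
··██···
·······
·······
step 5: ·······
·······
·······
···^···
··█····
··██···
·······
·······
step 6: ·······
·······
·······
···█>··
··█····
··██···
·······
·······
step 7: ·······
·······
·······
···██··
··█·v··
··██···
·······
·······
step 8: ·······
·······
·······
···██··
··█<█··
··██···
·······
·······
step 9: ·······
·······
·······
···^█··
··███··
··██···
·······
·······
step 10: ·······
·······
·······
··<·█··
··███··
··██···
·······
·······
step 11: ·······
·······
··^····
··█·█··
··███··
··██···
·······
·······
step 12: ·······
·······
··█>···
··█·█··
··███··
··██···
·······
·······
step 13: ·······
·······
··██···
··█v█··
··███··
··██···
·······
·······
step 14: ·······
·······
··██···
··<██··
··███··
··██···
·······
·······
step 15: ·······
·······
··██···
···██··
··v██··
··██···
·······
·······
step 16: ·······
·······
··██···
···██··
···>█··
··██···
·······
·······
step 17: ·······
·······
··██···
···^█··
····█··
··██···
·······
·······
step 18: ·······
·······
··██···
··<·█··
····█··
··██···
·······
·······
step 19: ·······
·······
··^█···
··█·█··
····█··
··██···
·······
·······
step 20: ·······
·······
·<·█···
··█·█··
····█··
··██···
·······
·······
step 21: ·······
·^·····
·█·█···
··█·█··
····█··
··██···
·······
·······
step 22: ·······
·█>····
·█·█···
··█·█··
····█··
··██···
·······
·······
step 23: ·······
·██····
·█v█···
··█·█··
····█··
··██···
·······
·······
step 24: ·······
·██····
·<██···
··█·█··
····█··
··██···
·······
·······
step 25: ·······
·██····
··██···
·v█·█··
····█··
··██···
·······
·······
step 26: ·······
·██····
··██···
<██·█··
····█··
··██···
·······
·······
step 27: ·······
·██····
^·██···
███·█··
····█··
··██···
·······
·······
step 28: ·······
·██····
█>██···
███·█··
····█··
··██···
·······
·······
step 29: ·······
·██····
████···
█v█·█··
····█··
··██···
·······
·······
step 30: ·······
·██····
████···
█·>·█··
····█··
··██···
·······
·······
step 31: ·······
·██····
██^█···
█···█··
····█··
··██···
·······
·······
step 32: ·······
·██····
█<·█···
█···█··
····█··
··██···
·······
·······
step 33: ·······
·██····
█··█···
█v··█··
····█··
··██···
·······
·······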